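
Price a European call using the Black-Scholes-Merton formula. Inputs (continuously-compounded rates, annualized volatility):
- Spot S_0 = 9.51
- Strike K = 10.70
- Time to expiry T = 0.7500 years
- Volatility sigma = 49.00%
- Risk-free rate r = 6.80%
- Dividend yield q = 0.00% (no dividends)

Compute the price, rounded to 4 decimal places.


d1 = (ln(S/K) + (r - q + 0.5*sigma^2) * T) / (sigma * sqrt(T)) = 0.05452457
d2 = d1 - sigma * sqrt(T) = -0.36982788
exp(-rT) = 0.95027867; exp(-qT) = 1.00000000
C = S_0 * exp(-qT) * N(d1) - K * exp(-rT) * N(d2)
N(d1) = 0.52174138; N(d2) = 0.35575537
C = 9.5100 * 1.00000000 * 0.52174138 - 10.7000 * 0.95027867 * 0.35575537 = 1.3444

Answer: Price = 1.3444


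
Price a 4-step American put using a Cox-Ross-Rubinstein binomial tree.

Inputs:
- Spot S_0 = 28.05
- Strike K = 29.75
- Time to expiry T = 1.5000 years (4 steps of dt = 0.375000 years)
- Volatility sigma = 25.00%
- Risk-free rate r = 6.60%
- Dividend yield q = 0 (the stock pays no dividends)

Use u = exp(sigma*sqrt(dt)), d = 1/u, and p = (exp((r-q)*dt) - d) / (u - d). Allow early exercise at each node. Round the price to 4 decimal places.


Answer: Price = V(0,0) = 3.3186

Derivation:
dt = T/N = 0.375000
u = exp(sigma*sqrt(dt)) = 1.165433; d = 1/u = 0.858050
p = (exp((r-q)*dt) - d) / (u - d) = 0.543324
Discount per step: exp(-r*dt) = 0.975554
Stock lattice S(k, i) with i counting down-moves:
  k=0: S(0,0) = 28.0500
  k=1: S(1,0) = 32.6904; S(1,1) = 24.0683
  k=2: S(2,0) = 38.0985; S(2,1) = 28.0500; S(2,2) = 20.6518
  k=3: S(3,0) = 44.4013; S(3,1) = 32.6904; S(3,2) = 24.0683; S(3,3) = 17.7203
  k=4: S(4,0) = 51.7467; S(4,1) = 38.0985; S(4,2) = 28.0500; S(4,3) = 20.6518; S(4,4) = 15.2049
Terminal payoffs V(N, i) = max(K - S_T, 0):
  V(4,0) = 0.000000; V(4,1) = 0.000000; V(4,2) = 1.700000; V(4,3) = 9.098201; V(4,4) = 14.545124
Backward induction: V(k, i) = exp(-r*dt) * [p * V(k+1, i) + (1-p) * V(k+1, i+1)]; then take max(V_cont, immediate exercise) for American.
  V(3,0) = exp(-r*dt) * [p*0.000000 + (1-p)*0.000000] = 0.000000; exercise = 0.000000; V(3,0) = max -> 0.000000
  V(3,1) = exp(-r*dt) * [p*0.000000 + (1-p)*1.700000] = 0.757370; exercise = 0.000000; V(3,1) = max -> 0.757370
  V(3,2) = exp(-r*dt) * [p*1.700000 + (1-p)*9.098201] = 4.954427; exercise = 5.681702; V(3,2) = max -> 5.681702
  V(3,3) = exp(-r*dt) * [p*9.098201 + (1-p)*14.545124] = 11.302452; exercise = 12.029728; V(3,3) = max -> 12.029728
  V(2,0) = exp(-r*dt) * [p*0.000000 + (1-p)*0.757370] = 0.337417; exercise = 0.000000; V(2,0) = max -> 0.337417
  V(2,1) = exp(-r*dt) * [p*0.757370 + (1-p)*5.681702] = 2.932703; exercise = 1.700000; V(2,1) = max -> 2.932703
  V(2,2) = exp(-r*dt) * [p*5.681702 + (1-p)*12.029728] = 8.370926; exercise = 9.098201; V(2,2) = max -> 9.098201
  V(1,0) = exp(-r*dt) * [p*0.337417 + (1-p)*2.932703] = 1.485399; exercise = 0.000000; V(1,0) = max -> 1.485399
  V(1,1) = exp(-r*dt) * [p*2.932703 + (1-p)*9.098201] = 5.607811; exercise = 5.681702; V(1,1) = max -> 5.681702
  V(0,0) = exp(-r*dt) * [p*1.485399 + (1-p)*5.681702] = 3.318589; exercise = 1.700000; V(0,0) = max -> 3.318589


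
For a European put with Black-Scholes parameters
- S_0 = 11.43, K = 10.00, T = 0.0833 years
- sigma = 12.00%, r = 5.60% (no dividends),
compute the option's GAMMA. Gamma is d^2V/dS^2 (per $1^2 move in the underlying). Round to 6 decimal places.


Answer: Gamma = 0.000323

Derivation:
d1 = 4.0111045453; d2 = 3.9764704581
phi(d1) = 0.0001280079; exp(-qT) = 1.0000000000; exp(-rT) = 0.9953460633
Gamma = exp(-qT) * phi(d1) / (S * sigma * sqrt(T)) = 1.0000000000 * 0.0001280079 / (11.4300 * 0.1200 * 0.2886173938) = 0.000323


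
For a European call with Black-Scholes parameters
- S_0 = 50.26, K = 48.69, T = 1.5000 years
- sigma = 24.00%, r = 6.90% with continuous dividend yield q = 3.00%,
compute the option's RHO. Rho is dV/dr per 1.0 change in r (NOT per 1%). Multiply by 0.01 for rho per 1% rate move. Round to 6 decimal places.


d1 = 0.4539580210; d2 = 0.1600192518
phi(d1) = 0.3598825770; exp(-qT) = 0.9559974818; exp(-rT) = 0.9016760227
N(d2) = 0.5635670456
Rho = K*T*exp(-rT)*N(d2) = 48.6900 * 1.5000 * 0.9016760227 * 0.5635670456 = 37.113093

Answer: Rho = 37.113093


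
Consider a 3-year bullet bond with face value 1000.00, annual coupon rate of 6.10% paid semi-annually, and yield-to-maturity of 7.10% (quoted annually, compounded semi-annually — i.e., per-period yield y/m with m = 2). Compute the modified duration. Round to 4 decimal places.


Coupon per period c = face * coupon_rate / m = 30.500000
Periods per year m = 2; per-period yield y/m = 0.035500
Number of cashflows N = 6
Cashflows (t years, CF_t, discount factor 1/(1+y/m)^(m*t), PV):
  t = 0.5000: CF_t = 30.500000, DF = 0.965717, PV = 29.454370
  t = 1.0000: CF_t = 30.500000, DF = 0.932609, PV = 28.444587
  t = 1.5000: CF_t = 30.500000, DF = 0.900637, PV = 27.469423
  t = 2.0000: CF_t = 30.500000, DF = 0.869760, PV = 26.527690
  t = 2.5000: CF_t = 30.500000, DF = 0.839942, PV = 25.618242
  t = 3.0000: CF_t = 1030.500000, DF = 0.811147, PV = 835.886626
Price P = sum_t PV_t = 973.400937
First compute Macaulay numerator sum_t t * PV_t:
  t * PV_t at t = 0.5000: 14.727185
  t * PV_t at t = 1.0000: 28.444587
  t * PV_t at t = 1.5000: 41.204134
  t * PV_t at t = 2.0000: 53.055379
  t * PV_t at t = 2.5000: 64.045605
  t * PV_t at t = 3.0000: 2507.659878
Macaulay duration D = 2709.136768 / 973.400937 = 2.783166
Modified duration = D / (1 + y/m) = 2.783166 / (1 + 0.035500) = 2.687751

Answer: Modified duration = 2.6878


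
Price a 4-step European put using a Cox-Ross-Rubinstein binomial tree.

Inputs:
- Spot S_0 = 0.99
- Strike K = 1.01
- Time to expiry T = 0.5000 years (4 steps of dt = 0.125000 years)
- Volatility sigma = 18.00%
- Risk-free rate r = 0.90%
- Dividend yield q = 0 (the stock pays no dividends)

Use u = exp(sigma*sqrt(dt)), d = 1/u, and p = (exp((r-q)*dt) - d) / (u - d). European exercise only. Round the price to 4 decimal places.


Answer: Price = V(0,0) = 0.0588

Derivation:
dt = T/N = 0.125000
u = exp(sigma*sqrt(dt)) = 1.065708; d = 1/u = 0.938343
p = (exp((r-q)*dt) - d) / (u - d) = 0.492933
Discount per step: exp(-r*dt) = 0.998876
Stock lattice S(k, i) with i counting down-moves:
  k=0: S(0,0) = 0.9900
  k=1: S(1,0) = 1.0551; S(1,1) = 0.9290
  k=2: S(2,0) = 1.1244; S(2,1) = 0.9900; S(2,2) = 0.8717
  k=3: S(3,0) = 1.1983; S(3,1) = 1.0551; S(3,2) = 0.9290; S(3,3) = 0.8179
  k=4: S(4,0) = 1.2770; S(4,1) = 1.1244; S(4,2) = 0.9900; S(4,3) = 0.8717; S(4,4) = 0.7675
Terminal payoffs V(N, i) = max(K - S_T, 0):
  V(4,0) = 0.000000; V(4,1) = 0.000000; V(4,2) = 0.020000; V(4,3) = 0.138317; V(4,4) = 0.242494
Backward induction: V(k, i) = exp(-r*dt) * [p * V(k+1, i) + (1-p) * V(k+1, i+1)].
  V(3,0) = exp(-r*dt) * [p*0.000000 + (1-p)*0.000000] = 0.000000
  V(3,1) = exp(-r*dt) * [p*0.000000 + (1-p)*0.020000] = 0.010130
  V(3,2) = exp(-r*dt) * [p*0.020000 + (1-p)*0.138317] = 0.079905
  V(3,3) = exp(-r*dt) * [p*0.138317 + (1-p)*0.242494] = 0.190927
  V(2,0) = exp(-r*dt) * [p*0.000000 + (1-p)*0.010130] = 0.005131
  V(2,1) = exp(-r*dt) * [p*0.010130 + (1-p)*0.079905] = 0.045459
  V(2,2) = exp(-r*dt) * [p*0.079905 + (1-p)*0.190927] = 0.136047
  V(1,0) = exp(-r*dt) * [p*0.005131 + (1-p)*0.045459] = 0.025551
  V(1,1) = exp(-r*dt) * [p*0.045459 + (1-p)*0.136047] = 0.091291
  V(0,0) = exp(-r*dt) * [p*0.025551 + (1-p)*0.091291] = 0.058819


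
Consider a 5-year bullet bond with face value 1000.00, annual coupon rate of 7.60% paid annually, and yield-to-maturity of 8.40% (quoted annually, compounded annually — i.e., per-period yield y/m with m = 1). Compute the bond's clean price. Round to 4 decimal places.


Coupon per period c = face * coupon_rate / m = 76.000000
Periods per year m = 1; per-period yield y/m = 0.084000
Number of cashflows N = 5
Cashflows (t years, CF_t, discount factor 1/(1+y/m)^(m*t), PV):
  t = 1.0000: CF_t = 76.000000, DF = 0.922509, PV = 70.110701
  t = 2.0000: CF_t = 76.000000, DF = 0.851023, PV = 64.677769
  t = 3.0000: CF_t = 76.000000, DF = 0.785077, PV = 59.665838
  t = 4.0000: CF_t = 76.000000, DF = 0.724241, PV = 55.042286
  t = 5.0000: CF_t = 1076.000000, DF = 0.668119, PV = 718.895658
Price P = sum_t PV_t = 968.392252

Answer: Price = 968.3923


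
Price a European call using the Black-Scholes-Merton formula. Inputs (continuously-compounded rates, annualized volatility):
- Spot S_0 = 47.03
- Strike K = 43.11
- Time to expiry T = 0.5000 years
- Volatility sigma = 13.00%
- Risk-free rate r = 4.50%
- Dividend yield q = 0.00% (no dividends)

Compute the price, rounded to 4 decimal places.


d1 = (ln(S/K) + (r - q + 0.5*sigma^2) * T) / (sigma * sqrt(T)) = 1.23749895
d2 = d1 - sigma * sqrt(T) = 1.14557507
exp(-rT) = 0.97775124; exp(-qT) = 1.00000000
C = S_0 * exp(-qT) * N(d1) - K * exp(-rT) * N(d2)
N(d1) = 0.89204905; N(d2) = 0.87401449
C = 47.0300 * 1.00000000 * 0.89204905 - 43.1100 * 0.97775124 * 0.87401449 = 5.1126

Answer: Price = 5.1126


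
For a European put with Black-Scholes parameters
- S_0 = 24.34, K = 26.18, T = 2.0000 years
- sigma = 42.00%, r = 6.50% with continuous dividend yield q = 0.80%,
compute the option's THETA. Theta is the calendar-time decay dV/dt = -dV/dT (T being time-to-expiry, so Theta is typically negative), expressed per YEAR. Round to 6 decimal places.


Answer: Theta = -0.513678

Derivation:
d1 = 0.3662229378; d2 = -0.2277467584
phi(d1) = 0.3730666633; exp(-qT) = 0.9841273201; exp(-rT) = 0.8780954309
Theta = -S*exp(-qT)*phi(d1)*sigma/(2*sqrt(T)) + r*K*exp(-rT)*N(-d2) - q*S*exp(-qT)*N(-d1)
N(-d1) = 0.3570993637; N(-d2) = 0.5900784402; sqrt(T) = 1.4142135624
Term 1 = -24.3400 * 0.9841273201 * 0.3730666633 * 0.4200 / (2 * 1.4142135624) = -1.3269745754
Term 2 = 0.0650 * 26.1800 * 0.8780954309 * 0.5900784402 = 0.8817276566
Term 3 = -0.0080 * 24.3400 * 0.9841273201 * 0.3570993637 = -0.0684306910
Theta = -1.3269745754 + (0.8817276566) + (-0.0684306910) = -0.513678


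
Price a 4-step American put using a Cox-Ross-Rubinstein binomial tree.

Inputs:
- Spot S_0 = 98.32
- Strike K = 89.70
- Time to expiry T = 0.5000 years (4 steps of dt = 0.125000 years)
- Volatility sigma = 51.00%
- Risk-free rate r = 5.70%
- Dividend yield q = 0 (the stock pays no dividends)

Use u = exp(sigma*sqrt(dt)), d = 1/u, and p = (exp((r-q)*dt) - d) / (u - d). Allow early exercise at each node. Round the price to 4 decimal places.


Answer: Price = V(0,0) = 8.8453

Derivation:
dt = T/N = 0.125000
u = exp(sigma*sqrt(dt)) = 1.197591; d = 1/u = 0.835009
p = (exp((r-q)*dt) - d) / (u - d) = 0.474765
Discount per step: exp(-r*dt) = 0.992900
Stock lattice S(k, i) with i counting down-moves:
  k=0: S(0,0) = 98.3200
  k=1: S(1,0) = 117.7472; S(1,1) = 82.0981
  k=2: S(2,0) = 141.0130; S(2,1) = 98.3200; S(2,2) = 68.5527
  k=3: S(3,0) = 168.8759; S(3,1) = 117.7472; S(3,2) = 82.0981; S(3,3) = 57.2422
  k=4: S(4,0) = 202.2443; S(4,1) = 141.0130; S(4,2) = 98.3200; S(4,3) = 68.5527; S(4,4) = 47.7977
Terminal payoffs V(N, i) = max(K - S_T, 0):
  V(4,0) = 0.000000; V(4,1) = 0.000000; V(4,2) = 0.000000; V(4,3) = 21.147285; V(4,4) = 41.902251
Backward induction: V(k, i) = exp(-r*dt) * [p * V(k+1, i) + (1-p) * V(k+1, i+1)]; then take max(V_cont, immediate exercise) for American.
  V(3,0) = exp(-r*dt) * [p*0.000000 + (1-p)*0.000000] = 0.000000; exercise = 0.000000; V(3,0) = max -> 0.000000
  V(3,1) = exp(-r*dt) * [p*0.000000 + (1-p)*0.000000] = 0.000000; exercise = 0.000000; V(3,1) = max -> 0.000000
  V(3,2) = exp(-r*dt) * [p*0.000000 + (1-p)*21.147285] = 11.028445; exercise = 7.601870; V(3,2) = max -> 11.028445
  V(3,3) = exp(-r*dt) * [p*21.147285 + (1-p)*41.902251] = 31.820994; exercise = 32.457835; V(3,3) = max -> 32.457835
  V(2,0) = exp(-r*dt) * [p*0.000000 + (1-p)*0.000000] = 0.000000; exercise = 0.000000; V(2,0) = max -> 0.000000
  V(2,1) = exp(-r*dt) * [p*0.000000 + (1-p)*11.028445] = 5.751405; exercise = 0.000000; V(2,1) = max -> 5.751405
  V(2,2) = exp(-r*dt) * [p*11.028445 + (1-p)*32.457835] = 22.125711; exercise = 21.147285; V(2,2) = max -> 22.125711
  V(1,0) = exp(-r*dt) * [p*0.000000 + (1-p)*5.751405] = 2.999394; exercise = 0.000000; V(1,0) = max -> 2.999394
  V(1,1) = exp(-r*dt) * [p*5.751405 + (1-p)*22.125711] = 14.249877; exercise = 7.601870; V(1,1) = max -> 14.249877
  V(0,0) = exp(-r*dt) * [p*2.999394 + (1-p)*14.249877] = 8.845298; exercise = 0.000000; V(0,0) = max -> 8.845298


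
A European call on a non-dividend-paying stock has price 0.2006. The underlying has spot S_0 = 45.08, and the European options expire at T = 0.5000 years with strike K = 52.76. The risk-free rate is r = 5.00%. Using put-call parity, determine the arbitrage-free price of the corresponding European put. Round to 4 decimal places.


Put-call parity: C - P = S_0 * exp(-qT) - K * exp(-rT).
S_0 * exp(-qT) = 45.0800 * 1.00000000 = 45.08000000
K * exp(-rT) = 52.7600 * 0.97530991 = 51.45735096
P = C - S*exp(-qT) + K*exp(-rT)
P = 0.2006 - 45.08000000 + 51.45735096 = 6.5780

Answer: Put price = 6.5780


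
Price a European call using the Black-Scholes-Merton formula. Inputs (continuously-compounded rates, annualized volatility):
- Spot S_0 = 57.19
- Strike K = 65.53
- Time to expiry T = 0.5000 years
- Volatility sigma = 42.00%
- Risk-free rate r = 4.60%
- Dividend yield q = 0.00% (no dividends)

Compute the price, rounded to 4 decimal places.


d1 = (ln(S/K) + (r - q + 0.5*sigma^2) * T) / (sigma * sqrt(T)) = -0.23243272
d2 = d1 - sigma * sqrt(T) = -0.52941757
exp(-rT) = 0.97726248; exp(-qT) = 1.00000000
C = S_0 * exp(-qT) * N(d1) - K * exp(-rT) * N(d2)
N(d1) = 0.40810097; N(d2) = 0.29825791
C = 57.1900 * 1.00000000 * 0.40810097 - 65.5300 * 0.97726248 * 0.29825791 = 4.2389

Answer: Price = 4.2389


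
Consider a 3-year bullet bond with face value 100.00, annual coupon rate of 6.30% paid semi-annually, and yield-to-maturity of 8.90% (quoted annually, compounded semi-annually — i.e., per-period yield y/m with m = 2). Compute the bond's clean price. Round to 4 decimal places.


Coupon per period c = face * coupon_rate / m = 3.150000
Periods per year m = 2; per-period yield y/m = 0.044500
Number of cashflows N = 6
Cashflows (t years, CF_t, discount factor 1/(1+y/m)^(m*t), PV):
  t = 0.5000: CF_t = 3.150000, DF = 0.957396, PV = 3.015797
  t = 1.0000: CF_t = 3.150000, DF = 0.916607, PV = 2.887312
  t = 1.5000: CF_t = 3.150000, DF = 0.877556, PV = 2.764300
  t = 2.0000: CF_t = 3.150000, DF = 0.840168, PV = 2.646530
  t = 2.5000: CF_t = 3.150000, DF = 0.804374, PV = 2.533777
  t = 3.0000: CF_t = 103.150000, DF = 0.770104, PV = 79.436219
Price P = sum_t PV_t = 93.283935

Answer: Price = 93.2839


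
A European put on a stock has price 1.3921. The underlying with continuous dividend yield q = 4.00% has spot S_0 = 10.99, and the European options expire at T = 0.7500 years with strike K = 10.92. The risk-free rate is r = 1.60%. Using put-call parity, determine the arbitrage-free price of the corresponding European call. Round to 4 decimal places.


Put-call parity: C - P = S_0 * exp(-qT) - K * exp(-rT).
S_0 * exp(-qT) = 10.9900 * 0.97044553 = 10.66519641
K * exp(-rT) = 10.9200 * 0.98807171 = 10.78974310
C = P + S*exp(-qT) - K*exp(-rT)
C = 1.3921 + 10.66519641 - 10.78974310 = 1.2676

Answer: Call price = 1.2676


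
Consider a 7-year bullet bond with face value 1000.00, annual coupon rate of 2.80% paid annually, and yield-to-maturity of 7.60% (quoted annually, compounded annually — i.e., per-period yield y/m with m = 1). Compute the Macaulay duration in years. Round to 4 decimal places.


Coupon per period c = face * coupon_rate / m = 28.000000
Periods per year m = 1; per-period yield y/m = 0.076000
Number of cashflows N = 7
Cashflows (t years, CF_t, discount factor 1/(1+y/m)^(m*t), PV):
  t = 1.0000: CF_t = 28.000000, DF = 0.929368, PV = 26.022305
  t = 2.0000: CF_t = 28.000000, DF = 0.863725, PV = 24.184298
  t = 3.0000: CF_t = 28.000000, DF = 0.802718, PV = 22.476114
  t = 4.0000: CF_t = 28.000000, DF = 0.746021, PV = 20.888581
  t = 5.0000: CF_t = 28.000000, DF = 0.693328, PV = 19.413180
  t = 6.0000: CF_t = 28.000000, DF = 0.644357, PV = 18.041989
  t = 7.0000: CF_t = 1028.000000, DF = 0.598845, PV = 615.612196
Price P = sum_t PV_t = 746.638662
Macaulay numerator sum_t t * PV_t:
  t * PV_t at t = 1.0000: 26.022305
  t * PV_t at t = 2.0000: 48.368596
  t * PV_t at t = 3.0000: 67.428341
  t * PV_t at t = 4.0000: 83.554325
  t * PV_t at t = 5.0000: 97.065899
  t * PV_t at t = 6.0000: 108.251931
  t * PV_t at t = 7.0000: 4309.285374
Macaulay duration D = (sum_t t * PV_t) / P = 4739.976771 / 746.638662 = 6.348421

Answer: Macaulay duration = 6.3484 years


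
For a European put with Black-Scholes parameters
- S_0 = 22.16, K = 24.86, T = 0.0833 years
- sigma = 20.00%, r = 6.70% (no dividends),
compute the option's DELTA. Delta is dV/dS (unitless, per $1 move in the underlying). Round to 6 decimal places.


d1 = -1.8662098425; d2 = -1.9239333213
phi(d1) = 0.0699266725; exp(-qT) = 1.0000000000; exp(-rT) = 0.9944344454
N(-d1) = 0.9689939937
Delta = -exp(-qT) * N(-d1) = -1.0000000000 * 0.9689939937 = -0.968994

Answer: Delta = -0.968994


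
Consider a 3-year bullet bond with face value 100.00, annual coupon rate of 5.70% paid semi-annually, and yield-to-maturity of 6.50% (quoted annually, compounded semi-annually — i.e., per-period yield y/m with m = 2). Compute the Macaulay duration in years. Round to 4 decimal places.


Answer: Macaulay duration = 2.7971 years

Derivation:
Coupon per period c = face * coupon_rate / m = 2.850000
Periods per year m = 2; per-period yield y/m = 0.032500
Number of cashflows N = 6
Cashflows (t years, CF_t, discount factor 1/(1+y/m)^(m*t), PV):
  t = 0.5000: CF_t = 2.850000, DF = 0.968523, PV = 2.760291
  t = 1.0000: CF_t = 2.850000, DF = 0.938037, PV = 2.673405
  t = 1.5000: CF_t = 2.850000, DF = 0.908510, PV = 2.589254
  t = 2.0000: CF_t = 2.850000, DF = 0.879913, PV = 2.507752
  t = 2.5000: CF_t = 2.850000, DF = 0.852216, PV = 2.428816
  t = 3.0000: CF_t = 102.850000, DF = 0.825391, PV = 84.891447
Price P = sum_t PV_t = 97.850964
Macaulay numerator sum_t t * PV_t:
  t * PV_t at t = 0.5000: 1.380145
  t * PV_t at t = 1.0000: 2.673405
  t * PV_t at t = 1.5000: 3.883881
  t * PV_t at t = 2.0000: 5.015504
  t * PV_t at t = 2.5000: 6.072039
  t * PV_t at t = 3.0000: 254.674340
Macaulay duration D = (sum_t t * PV_t) / P = 273.699315 / 97.850964 = 2.797104


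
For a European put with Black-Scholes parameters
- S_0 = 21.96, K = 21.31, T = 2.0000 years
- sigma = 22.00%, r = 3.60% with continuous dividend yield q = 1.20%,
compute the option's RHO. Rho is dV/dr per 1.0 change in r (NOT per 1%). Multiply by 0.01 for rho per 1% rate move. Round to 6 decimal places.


Answer: Rho = -18.324295

Derivation:
d1 = 0.4064133847; d2 = 0.0952864010
phi(d1) = 0.3673190536; exp(-qT) = 0.9762857098; exp(-rT) = 0.9305308958
N(-d2) = 0.4620436720
Rho = -K*T*exp(-rT)*N(-d2) = -21.3100 * 2.0000 * 0.9305308958 * 0.4620436720 = -18.324295


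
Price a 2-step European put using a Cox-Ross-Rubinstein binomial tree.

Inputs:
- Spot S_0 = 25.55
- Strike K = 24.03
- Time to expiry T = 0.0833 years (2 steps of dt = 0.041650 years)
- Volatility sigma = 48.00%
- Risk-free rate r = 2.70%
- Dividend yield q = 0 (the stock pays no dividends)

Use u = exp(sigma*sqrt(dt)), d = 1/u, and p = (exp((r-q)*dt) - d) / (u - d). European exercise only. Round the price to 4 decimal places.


dt = T/N = 0.041650
u = exp(sigma*sqrt(dt)) = 1.102919; d = 1/u = 0.906685
p = (exp((r-q)*dt) - d) / (u - d) = 0.481263
Discount per step: exp(-r*dt) = 0.998876
Stock lattice S(k, i) with i counting down-moves:
  k=0: S(0,0) = 25.5500
  k=1: S(1,0) = 28.1796; S(1,1) = 23.1658
  k=2: S(2,0) = 31.0798; S(2,1) = 25.5500; S(2,2) = 21.0041
Terminal payoffs V(N, i) = max(K - S_T, 0):
  V(2,0) = 0.000000; V(2,1) = 0.000000; V(2,2) = 3.025907
Backward induction: V(k, i) = exp(-r*dt) * [p * V(k+1, i) + (1-p) * V(k+1, i+1)].
  V(1,0) = exp(-r*dt) * [p*0.000000 + (1-p)*0.000000] = 0.000000
  V(1,1) = exp(-r*dt) * [p*0.000000 + (1-p)*3.025907] = 1.567884
  V(0,0) = exp(-r*dt) * [p*0.000000 + (1-p)*1.567884] = 0.812405

Answer: Price = V(0,0) = 0.8124


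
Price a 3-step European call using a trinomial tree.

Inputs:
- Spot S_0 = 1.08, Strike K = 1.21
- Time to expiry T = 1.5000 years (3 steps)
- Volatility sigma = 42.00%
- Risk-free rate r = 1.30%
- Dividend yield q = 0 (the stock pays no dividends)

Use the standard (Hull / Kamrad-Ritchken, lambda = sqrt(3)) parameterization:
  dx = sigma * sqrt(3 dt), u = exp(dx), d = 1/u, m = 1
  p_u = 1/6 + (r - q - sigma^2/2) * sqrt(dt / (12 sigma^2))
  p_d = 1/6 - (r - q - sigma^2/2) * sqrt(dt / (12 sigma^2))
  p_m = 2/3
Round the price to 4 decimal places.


Answer: Price = V(0,0) = 0.1760

Derivation:
dt = T/N = 0.500000; dx = sigma*sqrt(3*dt) = 0.514393
u = exp(dx) = 1.672623; d = 1/u = 0.597863
p_u = 0.130119, p_m = 0.666667, p_d = 0.203215
Discount per step: exp(-r*dt) = 0.993521
Stock lattice S(k, j) with j the centered position index:
  k=0: S(0,+0) = 1.0800
  k=1: S(1,-1) = 0.6457; S(1,+0) = 1.0800; S(1,+1) = 1.8064
  k=2: S(2,-2) = 0.3860; S(2,-1) = 0.6457; S(2,+0) = 1.0800; S(2,+1) = 1.8064; S(2,+2) = 3.0215
  k=3: S(3,-3) = 0.2308; S(3,-2) = 0.3860; S(3,-1) = 0.6457; S(3,+0) = 1.0800; S(3,+1) = 1.8064; S(3,+2) = 3.0215; S(3,+3) = 5.0538
Terminal payoffs V(N, j) = max(S_T - K, 0):
  V(3,-3) = 0.000000; V(3,-2) = 0.000000; V(3,-1) = 0.000000; V(3,+0) = 0.000000; V(3,+1) = 0.596432; V(3,+2) = 1.811480; V(3,+3) = 3.843796
Backward induction: V(k, j) = exp(-r*dt) * [p_u * V(k+1, j+1) + p_m * V(k+1, j) + p_d * V(k+1, j-1)]
  V(2,-2) = exp(-r*dt) * [p_u*0.000000 + p_m*0.000000 + p_d*0.000000] = 0.000000
  V(2,-1) = exp(-r*dt) * [p_u*0.000000 + p_m*0.000000 + p_d*0.000000] = 0.000000
  V(2,+0) = exp(-r*dt) * [p_u*0.596432 + p_m*0.000000 + p_d*0.000000] = 0.077104
  V(2,+1) = exp(-r*dt) * [p_u*1.811480 + p_m*0.596432 + p_d*0.000000] = 0.629226
  V(2,+2) = exp(-r*dt) * [p_u*3.843796 + p_m*1.811480 + p_d*0.596432] = 1.817157
  V(1,-1) = exp(-r*dt) * [p_u*0.077104 + p_m*0.000000 + p_d*0.000000] = 0.009968
  V(1,+0) = exp(-r*dt) * [p_u*0.629226 + p_m*0.077104 + p_d*0.000000] = 0.132413
  V(1,+1) = exp(-r*dt) * [p_u*1.817157 + p_m*0.629226 + p_d*0.077104] = 0.667247
  V(0,+0) = exp(-r*dt) * [p_u*0.667247 + p_m*0.132413 + p_d*0.009968] = 0.175975


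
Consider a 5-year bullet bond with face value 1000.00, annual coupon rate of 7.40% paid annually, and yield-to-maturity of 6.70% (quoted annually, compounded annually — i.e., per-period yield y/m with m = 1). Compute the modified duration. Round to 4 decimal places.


Answer: Modified duration = 4.0928

Derivation:
Coupon per period c = face * coupon_rate / m = 74.000000
Periods per year m = 1; per-period yield y/m = 0.067000
Number of cashflows N = 5
Cashflows (t years, CF_t, discount factor 1/(1+y/m)^(m*t), PV):
  t = 1.0000: CF_t = 74.000000, DF = 0.937207, PV = 69.353327
  t = 2.0000: CF_t = 74.000000, DF = 0.878357, PV = 64.998432
  t = 3.0000: CF_t = 74.000000, DF = 0.823203, PV = 60.916994
  t = 4.0000: CF_t = 74.000000, DF = 0.771511, PV = 57.091840
  t = 5.0000: CF_t = 1074.000000, DF = 0.723066, PV = 776.572817
Price P = sum_t PV_t = 1028.933410
First compute Macaulay numerator sum_t t * PV_t:
  t * PV_t at t = 1.0000: 69.353327
  t * PV_t at t = 2.0000: 129.996864
  t * PV_t at t = 3.0000: 182.750981
  t * PV_t at t = 4.0000: 228.367361
  t * PV_t at t = 5.0000: 3882.864083
Macaulay duration D = 4493.332616 / 1028.933410 = 4.366981
Modified duration = D / (1 + y/m) = 4.366981 / (1 + 0.067000) = 4.092766


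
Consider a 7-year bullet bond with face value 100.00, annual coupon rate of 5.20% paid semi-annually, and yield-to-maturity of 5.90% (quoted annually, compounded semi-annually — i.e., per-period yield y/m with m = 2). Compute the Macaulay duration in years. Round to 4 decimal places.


Coupon per period c = face * coupon_rate / m = 2.600000
Periods per year m = 2; per-period yield y/m = 0.029500
Number of cashflows N = 14
Cashflows (t years, CF_t, discount factor 1/(1+y/m)^(m*t), PV):
  t = 0.5000: CF_t = 2.600000, DF = 0.971345, PV = 2.525498
  t = 1.0000: CF_t = 2.600000, DF = 0.943512, PV = 2.453130
  t = 1.5000: CF_t = 2.600000, DF = 0.916476, PV = 2.382837
  t = 2.0000: CF_t = 2.600000, DF = 0.890214, PV = 2.314557
  t = 2.5000: CF_t = 2.600000, DF = 0.864706, PV = 2.248234
  t = 3.0000: CF_t = 2.600000, DF = 0.839928, PV = 2.183812
  t = 3.5000: CF_t = 2.600000, DF = 0.815860, PV = 2.121236
  t = 4.0000: CF_t = 2.600000, DF = 0.792482, PV = 2.060452
  t = 4.5000: CF_t = 2.600000, DF = 0.769773, PV = 2.001411
  t = 5.0000: CF_t = 2.600000, DF = 0.747716, PV = 1.944061
  t = 5.5000: CF_t = 2.600000, DF = 0.726290, PV = 1.888354
  t = 6.0000: CF_t = 2.600000, DF = 0.705479, PV = 1.834244
  t = 6.5000: CF_t = 2.600000, DF = 0.685263, PV = 1.781684
  t = 7.0000: CF_t = 102.600000, DF = 0.665627, PV = 68.293355
Price P = sum_t PV_t = 96.032866
Macaulay numerator sum_t t * PV_t:
  t * PV_t at t = 0.5000: 1.262749
  t * PV_t at t = 1.0000: 2.453130
  t * PV_t at t = 1.5000: 3.574255
  t * PV_t at t = 2.0000: 4.629115
  t * PV_t at t = 2.5000: 5.620586
  t * PV_t at t = 3.0000: 6.551436
  t * PV_t at t = 3.5000: 7.424324
  t * PV_t at t = 4.0000: 8.241809
  t * PV_t at t = 4.5000: 9.006348
  t * PV_t at t = 5.0000: 9.720304
  t * PV_t at t = 5.5000: 10.385949
  t * PV_t at t = 6.0000: 11.005465
  t * PV_t at t = 6.5000: 11.580949
  t * PV_t at t = 7.0000: 478.053484
Macaulay duration D = (sum_t t * PV_t) / P = 569.509902 / 96.032866 = 5.930365

Answer: Macaulay duration = 5.9304 years


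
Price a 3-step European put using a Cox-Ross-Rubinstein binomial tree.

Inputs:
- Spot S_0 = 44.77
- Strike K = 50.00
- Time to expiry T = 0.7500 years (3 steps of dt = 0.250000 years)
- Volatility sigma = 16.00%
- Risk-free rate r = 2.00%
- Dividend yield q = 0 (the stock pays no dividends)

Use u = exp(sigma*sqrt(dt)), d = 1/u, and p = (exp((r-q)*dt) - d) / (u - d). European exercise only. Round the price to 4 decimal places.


dt = T/N = 0.250000
u = exp(sigma*sqrt(dt)) = 1.083287; d = 1/u = 0.923116
p = (exp((r-q)*dt) - d) / (u - d) = 0.511306
Discount per step: exp(-r*dt) = 0.995012
Stock lattice S(k, i) with i counting down-moves:
  k=0: S(0,0) = 44.7700
  k=1: S(1,0) = 48.4988; S(1,1) = 41.3279
  k=2: S(2,0) = 52.5381; S(2,1) = 44.7700; S(2,2) = 38.1505
  k=3: S(3,0) = 56.9138; S(3,1) = 48.4988; S(3,2) = 41.3279; S(3,3) = 35.2173
Terminal payoffs V(N, i) = max(K - S_T, 0):
  V(3,0) = 0.000000; V(3,1) = 1.501238; V(3,2) = 8.672081; V(3,3) = 14.782671
Backward induction: V(k, i) = exp(-r*dt) * [p * V(k+1, i) + (1-p) * V(k+1, i+1)].
  V(2,0) = exp(-r*dt) * [p*0.000000 + (1-p)*1.501238] = 0.729988
  V(2,1) = exp(-r*dt) * [p*1.501238 + (1-p)*8.672081] = 4.980624
  V(2,2) = exp(-r*dt) * [p*8.672081 + (1-p)*14.782671] = 11.600147
  V(1,0) = exp(-r*dt) * [p*0.729988 + (1-p)*4.980624] = 2.793249
  V(1,1) = exp(-r*dt) * [p*4.980624 + (1-p)*11.600147] = 8.174573
  V(0,0) = exp(-r*dt) * [p*2.793249 + (1-p)*8.174573] = 5.396025

Answer: Price = V(0,0) = 5.3960


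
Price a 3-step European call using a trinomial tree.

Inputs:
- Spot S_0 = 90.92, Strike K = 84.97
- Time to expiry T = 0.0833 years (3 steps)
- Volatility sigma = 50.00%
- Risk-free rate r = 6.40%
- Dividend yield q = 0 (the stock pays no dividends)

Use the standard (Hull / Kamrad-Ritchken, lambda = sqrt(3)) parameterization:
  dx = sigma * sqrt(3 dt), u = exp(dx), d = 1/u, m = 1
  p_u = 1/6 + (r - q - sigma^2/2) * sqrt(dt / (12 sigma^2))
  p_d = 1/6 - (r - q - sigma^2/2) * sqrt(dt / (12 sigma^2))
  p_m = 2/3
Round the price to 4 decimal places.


Answer: Price = V(0,0) = 9.0555

Derivation:
dt = T/N = 0.027767; dx = sigma*sqrt(3*dt) = 0.144309
u = exp(dx) = 1.155241; d = 1/u = 0.865620
p_u = 0.160798, p_m = 0.666667, p_d = 0.172535
Discount per step: exp(-r*dt) = 0.998225
Stock lattice S(k, j) with j the centered position index:
  k=0: S(0,+0) = 90.9200
  k=1: S(1,-1) = 78.7022; S(1,+0) = 90.9200; S(1,+1) = 105.0345
  k=2: S(2,-2) = 68.1263; S(2,-1) = 78.7022; S(2,+0) = 90.9200; S(2,+1) = 105.0345; S(2,+2) = 121.3401
  k=3: S(3,-3) = 58.9715; S(3,-2) = 68.1263; S(3,-1) = 78.7022; S(3,+0) = 90.9200; S(3,+1) = 105.0345; S(3,+2) = 121.3401; S(3,+3) = 140.1770
Terminal payoffs V(N, j) = max(S_T - K, 0):
  V(3,-3) = 0.000000; V(3,-2) = 0.000000; V(3,-1) = 0.000000; V(3,+0) = 5.950000; V(3,+1) = 20.064482; V(3,+2) = 36.370106; V(3,+3) = 55.207025
Backward induction: V(k, j) = exp(-r*dt) * [p_u * V(k+1, j+1) + p_m * V(k+1, j) + p_d * V(k+1, j-1)]
  V(2,-2) = exp(-r*dt) * [p_u*0.000000 + p_m*0.000000 + p_d*0.000000] = 0.000000
  V(2,-1) = exp(-r*dt) * [p_u*5.950000 + p_m*0.000000 + p_d*0.000000] = 0.955050
  V(2,+0) = exp(-r*dt) * [p_u*20.064482 + p_m*5.950000 + p_d*0.000000] = 7.180226
  V(2,+1) = exp(-r*dt) * [p_u*36.370106 + p_m*20.064482 + p_d*5.950000] = 20.215195
  V(2,+2) = exp(-r*dt) * [p_u*55.207025 + p_m*36.370106 + p_d*20.064482] = 36.520795
  V(1,-1) = exp(-r*dt) * [p_u*7.180226 + p_m*0.955050 + p_d*0.000000] = 1.788087
  V(1,+0) = exp(-r*dt) * [p_u*20.215195 + p_m*7.180226 + p_d*0.955050] = 8.187600
  V(1,+1) = exp(-r*dt) * [p_u*36.520795 + p_m*20.215195 + p_d*7.180226] = 20.551559
  V(0,+0) = exp(-r*dt) * [p_u*20.551559 + p_m*8.187600 + p_d*1.788087] = 9.055453


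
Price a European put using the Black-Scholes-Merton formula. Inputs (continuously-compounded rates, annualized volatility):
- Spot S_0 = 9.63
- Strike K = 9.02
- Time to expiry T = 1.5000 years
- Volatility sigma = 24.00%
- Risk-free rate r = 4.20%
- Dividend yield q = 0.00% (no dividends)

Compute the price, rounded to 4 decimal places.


d1 = (ln(S/K) + (r - q + 0.5*sigma^2) * T) / (sigma * sqrt(T)) = 0.58392737
d2 = d1 - sigma * sqrt(T) = 0.28998860
exp(-rT) = 0.93894347; exp(-qT) = 1.00000000
P = K * exp(-rT) * N(-d2) - S_0 * exp(-qT) * N(-d1)
N(-d1) = 0.27963459; N(-d2) = 0.38591248
P = 9.0200 * 0.93894347 * 0.38591248 - 9.6300 * 1.00000000 * 0.27963459 = 0.5755

Answer: Price = 0.5755


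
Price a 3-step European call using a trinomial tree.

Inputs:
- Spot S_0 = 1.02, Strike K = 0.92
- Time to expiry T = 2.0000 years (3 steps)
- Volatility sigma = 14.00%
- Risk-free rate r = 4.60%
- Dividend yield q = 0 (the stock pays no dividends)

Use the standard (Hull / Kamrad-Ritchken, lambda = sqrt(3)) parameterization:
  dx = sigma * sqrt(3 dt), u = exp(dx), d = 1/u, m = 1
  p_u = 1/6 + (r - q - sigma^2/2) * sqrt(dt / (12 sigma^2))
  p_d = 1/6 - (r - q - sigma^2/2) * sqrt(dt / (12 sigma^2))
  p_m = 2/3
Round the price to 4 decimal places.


Answer: Price = V(0,0) = 0.1964

Derivation:
dt = T/N = 0.666667; dx = sigma*sqrt(3*dt) = 0.197990
u = exp(dx) = 1.218950; d = 1/u = 0.820378
p_u = 0.227613, p_m = 0.666667, p_d = 0.105721
Discount per step: exp(-r*dt) = 0.969799
Stock lattice S(k, j) with j the centered position index:
  k=0: S(0,+0) = 1.0200
  k=1: S(1,-1) = 0.8368; S(1,+0) = 1.0200; S(1,+1) = 1.2433
  k=2: S(2,-2) = 0.6865; S(2,-1) = 0.8368; S(2,+0) = 1.0200; S(2,+1) = 1.2433; S(2,+2) = 1.5156
  k=3: S(3,-3) = 0.5632; S(3,-2) = 0.6865; S(3,-1) = 0.8368; S(3,+0) = 1.0200; S(3,+1) = 1.2433; S(3,+2) = 1.5156; S(3,+3) = 1.8474
Terminal payoffs V(N, j) = max(S_T - K, 0):
  V(3,-3) = 0.000000; V(3,-2) = 0.000000; V(3,-1) = 0.000000; V(3,+0) = 0.100000; V(3,+1) = 0.323329; V(3,+2) = 0.595556; V(3,+3) = 0.927387
Backward induction: V(k, j) = exp(-r*dt) * [p_u * V(k+1, j+1) + p_m * V(k+1, j) + p_d * V(k+1, j-1)]
  V(2,-2) = exp(-r*dt) * [p_u*0.000000 + p_m*0.000000 + p_d*0.000000] = 0.000000
  V(2,-1) = exp(-r*dt) * [p_u*0.100000 + p_m*0.000000 + p_d*0.000000] = 0.022074
  V(2,+0) = exp(-r*dt) * [p_u*0.323329 + p_m*0.100000 + p_d*0.000000] = 0.136024
  V(2,+1) = exp(-r*dt) * [p_u*0.595556 + p_m*0.323329 + p_d*0.100000] = 0.350758
  V(2,+2) = exp(-r*dt) * [p_u*0.927387 + p_m*0.595556 + p_d*0.323329] = 0.622907
  V(1,-1) = exp(-r*dt) * [p_u*0.136024 + p_m*0.022074 + p_d*0.000000] = 0.044297
  V(1,+0) = exp(-r*dt) * [p_u*0.350758 + p_m*0.136024 + p_d*0.022074] = 0.167633
  V(1,+1) = exp(-r*dt) * [p_u*0.622907 + p_m*0.350758 + p_d*0.136024] = 0.378222
  V(0,+0) = exp(-r*dt) * [p_u*0.378222 + p_m*0.167633 + p_d*0.044297] = 0.196410


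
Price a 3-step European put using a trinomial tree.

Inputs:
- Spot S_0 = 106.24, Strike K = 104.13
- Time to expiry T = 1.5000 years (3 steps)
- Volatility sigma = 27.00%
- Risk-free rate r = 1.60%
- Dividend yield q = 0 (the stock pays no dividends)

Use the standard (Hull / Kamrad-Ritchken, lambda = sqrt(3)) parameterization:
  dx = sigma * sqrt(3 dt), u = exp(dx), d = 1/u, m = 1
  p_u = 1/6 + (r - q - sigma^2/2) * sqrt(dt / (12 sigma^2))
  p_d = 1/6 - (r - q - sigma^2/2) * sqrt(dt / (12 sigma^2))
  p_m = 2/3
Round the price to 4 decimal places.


dt = T/N = 0.500000; dx = sigma*sqrt(3*dt) = 0.330681
u = exp(dx) = 1.391916; d = 1/u = 0.718434
p_u = 0.151206, p_m = 0.666667, p_d = 0.182127
Discount per step: exp(-r*dt) = 0.992032
Stock lattice S(k, j) with j the centered position index:
  k=0: S(0,+0) = 106.2400
  k=1: S(1,-1) = 76.3265; S(1,+0) = 106.2400; S(1,+1) = 147.8771
  k=2: S(2,-2) = 54.8355; S(2,-1) = 76.3265; S(2,+0) = 106.2400; S(2,+1) = 147.8771; S(2,+2) = 205.8325
  k=3: S(3,-3) = 39.3957; S(3,-2) = 54.8355; S(3,-1) = 76.3265; S(3,+0) = 106.2400; S(3,+1) = 147.8771; S(3,+2) = 205.8325; S(3,+3) = 286.5016
Terminal payoffs V(N, j) = max(K - S_T, 0):
  V(3,-3) = 64.734274; V(3,-2) = 49.294464; V(3,-1) = 27.803547; V(3,+0) = 0.000000; V(3,+1) = 0.000000; V(3,+2) = 0.000000; V(3,+3) = 0.000000
Backward induction: V(k, j) = exp(-r*dt) * [p_u * V(k+1, j+1) + p_m * V(k+1, j) + p_d * V(k+1, j-1)]
  V(2,-2) = exp(-r*dt) * [p_u*27.803547 + p_m*49.294464 + p_d*64.734274] = 48.467618
  V(2,-1) = exp(-r*dt) * [p_u*0.000000 + p_m*27.803547 + p_d*49.294464] = 27.294330
  V(2,+0) = exp(-r*dt) * [p_u*0.000000 + p_m*0.000000 + p_d*27.803547] = 5.023433
  V(2,+1) = exp(-r*dt) * [p_u*0.000000 + p_m*0.000000 + p_d*0.000000] = 0.000000
  V(2,+2) = exp(-r*dt) * [p_u*0.000000 + p_m*0.000000 + p_d*0.000000] = 0.000000
  V(1,-1) = exp(-r*dt) * [p_u*5.023433 + p_m*27.294330 + p_d*48.467618] = 27.561686
  V(1,+0) = exp(-r*dt) * [p_u*0.000000 + p_m*5.023433 + p_d*27.294330] = 8.253700
  V(1,+1) = exp(-r*dt) * [p_u*0.000000 + p_m*0.000000 + p_d*5.023433] = 0.907614
  V(0,+0) = exp(-r*dt) * [p_u*0.907614 + p_m*8.253700 + p_d*27.561686] = 10.574501

Answer: Price = V(0,0) = 10.5745


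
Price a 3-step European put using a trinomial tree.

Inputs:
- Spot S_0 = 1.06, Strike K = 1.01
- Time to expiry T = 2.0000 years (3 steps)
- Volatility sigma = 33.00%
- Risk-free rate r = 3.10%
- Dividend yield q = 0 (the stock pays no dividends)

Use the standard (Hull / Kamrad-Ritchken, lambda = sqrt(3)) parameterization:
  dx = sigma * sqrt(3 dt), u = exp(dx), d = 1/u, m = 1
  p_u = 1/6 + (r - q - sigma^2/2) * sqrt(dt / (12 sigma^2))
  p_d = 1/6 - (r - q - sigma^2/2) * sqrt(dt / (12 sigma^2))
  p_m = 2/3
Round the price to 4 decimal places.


Answer: Price = V(0,0) = 0.1261

Derivation:
dt = T/N = 0.666667; dx = sigma*sqrt(3*dt) = 0.466690
u = exp(dx) = 1.594708; d = 1/u = 0.627074
p_u = 0.149918, p_m = 0.666667, p_d = 0.183416
Discount per step: exp(-r*dt) = 0.979545
Stock lattice S(k, j) with j the centered position index:
  k=0: S(0,+0) = 1.0600
  k=1: S(1,-1) = 0.6647; S(1,+0) = 1.0600; S(1,+1) = 1.6904
  k=2: S(2,-2) = 0.4168; S(2,-1) = 0.6647; S(2,+0) = 1.0600; S(2,+1) = 1.6904; S(2,+2) = 2.6957
  k=3: S(3,-3) = 0.2614; S(3,-2) = 0.4168; S(3,-1) = 0.6647; S(3,+0) = 1.0600; S(3,+1) = 1.6904; S(3,+2) = 2.6957; S(3,+3) = 4.2988
Terminal payoffs V(N, j) = max(K - S_T, 0):
  V(3,-3) = 0.748626; V(3,-2) = 0.593185; V(3,-1) = 0.345301; V(3,+0) = 0.000000; V(3,+1) = 0.000000; V(3,+2) = 0.000000; V(3,+3) = 0.000000
Backward induction: V(k, j) = exp(-r*dt) * [p_u * V(k+1, j+1) + p_m * V(k+1, j) + p_d * V(k+1, j-1)]
  V(2,-2) = exp(-r*dt) * [p_u*0.345301 + p_m*0.593185 + p_d*0.748626] = 0.572577
  V(2,-1) = exp(-r*dt) * [p_u*0.000000 + p_m*0.345301 + p_d*0.593185] = 0.332066
  V(2,+0) = exp(-r*dt) * [p_u*0.000000 + p_m*0.000000 + p_d*0.345301] = 0.062038
  V(2,+1) = exp(-r*dt) * [p_u*0.000000 + p_m*0.000000 + p_d*0.000000] = 0.000000
  V(2,+2) = exp(-r*dt) * [p_u*0.000000 + p_m*0.000000 + p_d*0.000000] = 0.000000
  V(1,-1) = exp(-r*dt) * [p_u*0.062038 + p_m*0.332066 + p_d*0.572577] = 0.328831
  V(1,+0) = exp(-r*dt) * [p_u*0.000000 + p_m*0.062038 + p_d*0.332066] = 0.100173
  V(1,+1) = exp(-r*dt) * [p_u*0.000000 + p_m*0.000000 + p_d*0.062038] = 0.011146
  V(0,+0) = exp(-r*dt) * [p_u*0.011146 + p_m*0.100173 + p_d*0.328831] = 0.126132


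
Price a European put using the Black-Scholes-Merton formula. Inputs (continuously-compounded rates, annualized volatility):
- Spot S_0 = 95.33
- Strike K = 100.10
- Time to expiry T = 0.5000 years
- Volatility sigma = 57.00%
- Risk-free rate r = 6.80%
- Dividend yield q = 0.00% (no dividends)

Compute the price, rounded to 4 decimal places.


Answer: Price = 16.0612

Derivation:
d1 = (ln(S/K) + (r - q + 0.5*sigma^2) * T) / (sigma * sqrt(T)) = 0.16474315
d2 = d1 - sigma * sqrt(T) = -0.23830771
exp(-rT) = 0.96657150; exp(-qT) = 1.00000000
P = K * exp(-rT) * N(-d2) - S_0 * exp(-qT) * N(-d1)
N(-d1) = 0.43457308; N(-d2) = 0.59417878
P = 100.1000 * 0.96657150 * 0.59417878 - 95.3300 * 1.00000000 * 0.43457308 = 16.0612


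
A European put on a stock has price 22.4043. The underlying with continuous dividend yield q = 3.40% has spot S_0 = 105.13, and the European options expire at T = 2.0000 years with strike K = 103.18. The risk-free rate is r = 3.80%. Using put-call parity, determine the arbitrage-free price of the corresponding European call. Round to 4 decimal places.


Answer: Call price = 24.9942

Derivation:
Put-call parity: C - P = S_0 * exp(-qT) - K * exp(-rT).
S_0 * exp(-qT) = 105.1300 * 0.93426047 = 98.21880359
K * exp(-rT) = 103.1800 * 0.92681621 = 95.62889619
C = P + S*exp(-qT) - K*exp(-rT)
C = 22.4043 + 98.21880359 - 95.62889619 = 24.9942


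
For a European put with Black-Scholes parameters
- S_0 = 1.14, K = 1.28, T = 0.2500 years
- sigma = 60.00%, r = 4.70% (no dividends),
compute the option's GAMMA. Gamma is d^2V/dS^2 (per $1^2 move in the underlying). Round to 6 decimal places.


Answer: Gamma = 1.144094

Derivation:
d1 = -0.1969393851; d2 = -0.4969393851
phi(d1) = 0.3912803008; exp(-qT) = 1.0000000000; exp(-rT) = 0.9883187617
Gamma = exp(-qT) * phi(d1) / (S * sigma * sqrt(T)) = 1.0000000000 * 0.3912803008 / (1.1400 * 0.6000 * 0.5000000000) = 1.144094


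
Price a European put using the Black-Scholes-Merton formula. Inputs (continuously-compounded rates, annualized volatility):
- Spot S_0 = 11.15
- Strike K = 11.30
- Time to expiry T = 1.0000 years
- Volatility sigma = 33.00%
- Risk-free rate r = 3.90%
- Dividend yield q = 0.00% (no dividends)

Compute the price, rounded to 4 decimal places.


d1 = (ln(S/K) + (r - q + 0.5*sigma^2) * T) / (sigma * sqrt(T)) = 0.24268719
d2 = d1 - sigma * sqrt(T) = -0.08731281
exp(-rT) = 0.96175071; exp(-qT) = 1.00000000
P = K * exp(-rT) * N(-d2) - S_0 * exp(-qT) * N(-d1)
N(-d1) = 0.40412387; N(-d2) = 0.53478856
P = 11.3000 * 0.96175071 * 0.53478856 - 11.1500 * 1.00000000 * 0.40412387 = 1.3060

Answer: Price = 1.3060


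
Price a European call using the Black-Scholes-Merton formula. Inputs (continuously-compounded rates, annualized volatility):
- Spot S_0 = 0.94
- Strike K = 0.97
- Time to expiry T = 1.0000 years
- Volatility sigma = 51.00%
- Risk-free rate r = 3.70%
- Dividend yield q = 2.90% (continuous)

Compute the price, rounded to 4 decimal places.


d1 = (ln(S/K) + (r - q + 0.5*sigma^2) * T) / (sigma * sqrt(T)) = 0.20908589
d2 = d1 - sigma * sqrt(T) = -0.30091411
exp(-rT) = 0.96367614; exp(-qT) = 0.97141646
C = S_0 * exp(-qT) * N(d1) - K * exp(-rT) * N(d2)
N(d1) = 0.58280941; N(d2) = 0.38174000
C = 0.9400 * 0.97141646 * 0.58280941 - 0.9700 * 0.96367614 * 0.38174000 = 0.1753

Answer: Price = 0.1753


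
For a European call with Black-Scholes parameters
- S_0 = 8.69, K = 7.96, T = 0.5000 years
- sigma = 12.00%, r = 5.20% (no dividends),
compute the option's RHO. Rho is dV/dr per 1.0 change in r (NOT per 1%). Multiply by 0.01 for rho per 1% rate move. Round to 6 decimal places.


Answer: Rho = 3.501184

Derivation:
d1 = 1.3829115883; d2 = 1.2980587745
phi(d1) = 0.1533303149; exp(-qT) = 1.0000000000; exp(-rT) = 0.9743350896
N(d2) = 0.9028664304
Rho = K*T*exp(-rT)*N(d2) = 7.9600 * 0.5000 * 0.9743350896 * 0.9028664304 = 3.501184


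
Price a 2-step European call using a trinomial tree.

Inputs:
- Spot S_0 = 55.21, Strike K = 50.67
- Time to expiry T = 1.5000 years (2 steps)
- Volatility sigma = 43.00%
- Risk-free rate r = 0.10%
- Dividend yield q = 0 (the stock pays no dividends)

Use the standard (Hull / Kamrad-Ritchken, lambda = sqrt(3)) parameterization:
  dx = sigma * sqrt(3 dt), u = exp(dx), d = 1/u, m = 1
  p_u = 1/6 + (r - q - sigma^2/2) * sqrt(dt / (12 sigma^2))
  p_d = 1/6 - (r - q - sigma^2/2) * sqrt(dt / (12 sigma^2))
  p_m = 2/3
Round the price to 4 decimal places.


dt = T/N = 0.750000; dx = sigma*sqrt(3*dt) = 0.645000
u = exp(dx) = 1.905987; d = 1/u = 0.524663
p_u = 0.113498, p_m = 0.666667, p_d = 0.219835
Discount per step: exp(-r*dt) = 0.999250
Stock lattice S(k, j) with j the centered position index:
  k=0: S(0,+0) = 55.2100
  k=1: S(1,-1) = 28.9666; S(1,+0) = 55.2100; S(1,+1) = 105.2295
  k=2: S(2,-2) = 15.1977; S(2,-1) = 28.9666; S(2,+0) = 55.2100; S(2,+1) = 105.2295; S(2,+2) = 200.5661
Terminal payoffs V(N, j) = max(S_T - K, 0):
  V(2,-2) = 0.000000; V(2,-1) = 0.000000; V(2,+0) = 4.540000; V(2,+1) = 54.559544; V(2,+2) = 149.896146
Backward induction: V(k, j) = exp(-r*dt) * [p_u * V(k+1, j+1) + p_m * V(k+1, j) + p_d * V(k+1, j-1)]
  V(1,-1) = exp(-r*dt) * [p_u*4.540000 + p_m*0.000000 + p_d*0.000000] = 0.514895
  V(1,+0) = exp(-r*dt) * [p_u*54.559544 + p_m*4.540000 + p_d*0.000000] = 9.212157
  V(1,+1) = exp(-r*dt) * [p_u*149.896146 + p_m*54.559544 + p_d*4.540000] = 54.343231
  V(0,+0) = exp(-r*dt) * [p_u*54.343231 + p_m*9.212157 + p_d*0.514895] = 12.413168

Answer: Price = V(0,0) = 12.4132
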